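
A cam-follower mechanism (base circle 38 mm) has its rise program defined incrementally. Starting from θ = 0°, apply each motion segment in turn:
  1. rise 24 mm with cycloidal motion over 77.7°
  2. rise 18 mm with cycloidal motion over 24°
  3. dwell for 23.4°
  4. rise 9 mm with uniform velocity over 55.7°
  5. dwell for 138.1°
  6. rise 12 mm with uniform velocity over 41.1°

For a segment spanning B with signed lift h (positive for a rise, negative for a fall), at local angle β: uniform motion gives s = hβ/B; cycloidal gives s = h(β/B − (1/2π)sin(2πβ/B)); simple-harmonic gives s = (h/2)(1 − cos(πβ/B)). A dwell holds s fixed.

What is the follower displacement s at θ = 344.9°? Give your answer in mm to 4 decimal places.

seg 1 [0°–77.7°] cycloidal, h=24: full span → s += 24 → s = 24.0000
seg 2 [77.7°–101.7°] cycloidal, h=18: full span → s += 18 → s = 42.0000
seg 3 [101.7°–125.1°] dwell: s stays 42.0000
seg 4 [125.1°–180.8°] uniform, h=9: full span → s += 9 → s = 51.0000
seg 5 [180.8°–318.9°] dwell: s stays 51.0000
seg 6 [318.9°–360°] uniform, h=12: θ=344.9° here. β=26, B=41.1. 12·26/41.1 = 7.5912 → s = 58.5912

58.5912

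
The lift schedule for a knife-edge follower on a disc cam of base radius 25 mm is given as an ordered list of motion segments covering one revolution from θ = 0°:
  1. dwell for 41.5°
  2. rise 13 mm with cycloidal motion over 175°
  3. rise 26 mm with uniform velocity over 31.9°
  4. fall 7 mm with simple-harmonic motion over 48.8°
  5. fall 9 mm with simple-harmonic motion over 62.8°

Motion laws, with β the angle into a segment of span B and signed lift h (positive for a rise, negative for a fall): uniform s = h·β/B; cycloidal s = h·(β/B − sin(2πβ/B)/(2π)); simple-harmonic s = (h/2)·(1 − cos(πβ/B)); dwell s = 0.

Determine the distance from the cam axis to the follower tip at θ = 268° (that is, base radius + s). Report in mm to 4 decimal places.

seg 1 [0°–41.5°] dwell: s stays 0.0000
seg 2 [41.5°–216.5°] cycloidal, h=13: full span → s += 13 → s = 13.0000
seg 3 [216.5°–248.4°] uniform, h=26: full span → s += 26 → s = 39.0000
seg 4 [248.4°–297.2°] simple-harmonic, h=-7: θ=268° here. β=19.6, B=48.8. -7/2·(1 − cos(π·0.4016)) = -2.4356 → s = 36.5644
radial distance = base radius + s = 25 + 36.5644 = 61.5644

61.5644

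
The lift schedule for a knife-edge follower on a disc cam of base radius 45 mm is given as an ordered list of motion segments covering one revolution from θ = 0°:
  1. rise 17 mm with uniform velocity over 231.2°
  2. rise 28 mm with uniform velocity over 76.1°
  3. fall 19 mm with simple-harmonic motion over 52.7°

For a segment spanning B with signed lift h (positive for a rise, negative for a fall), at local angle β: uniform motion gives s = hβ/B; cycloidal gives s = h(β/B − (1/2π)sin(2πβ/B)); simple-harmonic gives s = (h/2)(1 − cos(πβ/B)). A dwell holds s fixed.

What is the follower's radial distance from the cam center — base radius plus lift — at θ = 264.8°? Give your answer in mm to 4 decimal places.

seg 1 [0°–231.2°] uniform, h=17: full span → s += 17 → s = 17.0000
seg 2 [231.2°–307.3°] uniform, h=28: θ=264.8° here. β=33.6, B=76.1. 28·33.6/76.1 = 12.3627 → s = 29.3627
radial distance = base radius + s = 45 + 29.3627 = 74.3627

74.3627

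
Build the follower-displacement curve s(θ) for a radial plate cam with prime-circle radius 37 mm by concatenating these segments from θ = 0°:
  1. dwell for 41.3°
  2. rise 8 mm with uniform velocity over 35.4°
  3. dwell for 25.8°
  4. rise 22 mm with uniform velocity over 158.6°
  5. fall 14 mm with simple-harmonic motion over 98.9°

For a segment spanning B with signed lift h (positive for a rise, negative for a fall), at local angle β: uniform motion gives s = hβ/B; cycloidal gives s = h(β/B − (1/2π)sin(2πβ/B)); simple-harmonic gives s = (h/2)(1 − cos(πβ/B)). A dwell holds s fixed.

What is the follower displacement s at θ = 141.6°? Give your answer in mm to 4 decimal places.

seg 1 [0°–41.3°] dwell: s stays 0.0000
seg 2 [41.3°–76.7°] uniform, h=8: full span → s += 8 → s = 8.0000
seg 3 [76.7°–102.5°] dwell: s stays 8.0000
seg 4 [102.5°–261.1°] uniform, h=22: θ=141.6° here. β=39.1, B=158.6. 22·39.1/158.6 = 5.4237 → s = 13.4237

13.4237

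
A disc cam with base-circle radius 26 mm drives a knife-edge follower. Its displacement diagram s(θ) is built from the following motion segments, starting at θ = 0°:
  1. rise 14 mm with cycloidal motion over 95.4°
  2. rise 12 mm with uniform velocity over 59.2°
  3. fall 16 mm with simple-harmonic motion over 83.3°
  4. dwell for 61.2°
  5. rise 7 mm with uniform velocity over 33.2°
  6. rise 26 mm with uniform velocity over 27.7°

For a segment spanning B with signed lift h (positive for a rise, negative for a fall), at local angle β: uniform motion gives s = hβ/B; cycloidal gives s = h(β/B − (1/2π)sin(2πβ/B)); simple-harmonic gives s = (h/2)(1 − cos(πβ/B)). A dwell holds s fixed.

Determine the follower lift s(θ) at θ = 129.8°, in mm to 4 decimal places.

seg 1 [0°–95.4°] cycloidal, h=14: full span → s += 14 → s = 14.0000
seg 2 [95.4°–154.6°] uniform, h=12: θ=129.8° here. β=34.4, B=59.2. 12·34.4/59.2 = 6.9730 → s = 20.9730

20.9730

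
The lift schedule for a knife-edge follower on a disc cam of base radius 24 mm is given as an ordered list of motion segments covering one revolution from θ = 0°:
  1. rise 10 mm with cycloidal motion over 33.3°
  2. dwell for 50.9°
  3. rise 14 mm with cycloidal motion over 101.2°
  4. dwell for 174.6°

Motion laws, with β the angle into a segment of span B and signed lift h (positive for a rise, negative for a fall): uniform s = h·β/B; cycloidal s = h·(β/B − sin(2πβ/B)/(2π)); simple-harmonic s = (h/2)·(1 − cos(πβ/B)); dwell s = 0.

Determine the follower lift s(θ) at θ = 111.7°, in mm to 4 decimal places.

seg 1 [0°–33.3°] cycloidal, h=10: full span → s += 10 → s = 10.0000
seg 2 [33.3°–84.2°] dwell: s stays 10.0000
seg 3 [84.2°–185.4°] cycloidal, h=14: θ=111.7° here. β=27.5, B=101.2. 14·(0.2717 − sin(2π·0.2717)/(2π)) = 1.5969 → s = 11.5969

11.5969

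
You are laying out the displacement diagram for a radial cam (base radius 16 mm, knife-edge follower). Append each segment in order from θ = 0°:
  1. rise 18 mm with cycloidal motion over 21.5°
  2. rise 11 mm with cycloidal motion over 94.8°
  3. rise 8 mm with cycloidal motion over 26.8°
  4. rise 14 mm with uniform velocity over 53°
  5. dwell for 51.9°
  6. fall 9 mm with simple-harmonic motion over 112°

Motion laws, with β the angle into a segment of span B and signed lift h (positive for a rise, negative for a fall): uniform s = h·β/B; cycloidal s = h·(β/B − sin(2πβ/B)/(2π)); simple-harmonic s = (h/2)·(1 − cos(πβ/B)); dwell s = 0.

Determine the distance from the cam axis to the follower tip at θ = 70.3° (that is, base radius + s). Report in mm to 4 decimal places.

seg 1 [0°–21.5°] cycloidal, h=18: full span → s += 18 → s = 18.0000
seg 2 [21.5°–116.3°] cycloidal, h=11: θ=70.3° here. β=48.8, B=94.8. 11·(0.5148 − sin(2π·0.5148)/(2π)) = 5.8247 → s = 23.8247
radial distance = base radius + s = 16 + 23.8247 = 39.8247

39.8247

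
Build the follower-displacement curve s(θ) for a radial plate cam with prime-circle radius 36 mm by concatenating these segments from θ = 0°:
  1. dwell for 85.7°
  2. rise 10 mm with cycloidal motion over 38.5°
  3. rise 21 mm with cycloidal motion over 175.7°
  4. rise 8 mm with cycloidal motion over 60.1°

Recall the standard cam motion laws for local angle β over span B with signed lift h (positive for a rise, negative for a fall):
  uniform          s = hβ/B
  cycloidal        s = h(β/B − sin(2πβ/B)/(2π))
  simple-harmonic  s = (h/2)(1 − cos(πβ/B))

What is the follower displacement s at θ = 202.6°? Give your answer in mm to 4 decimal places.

seg 1 [0°–85.7°] dwell: s stays 0.0000
seg 2 [85.7°–124.2°] cycloidal, h=10: full span → s += 10 → s = 10.0000
seg 3 [124.2°–299.9°] cycloidal, h=21: θ=202.6° here. β=78.4, B=175.7. 21·(0.4462 − sin(2π·0.4462)/(2π)) = 8.2624 → s = 18.2624

18.2624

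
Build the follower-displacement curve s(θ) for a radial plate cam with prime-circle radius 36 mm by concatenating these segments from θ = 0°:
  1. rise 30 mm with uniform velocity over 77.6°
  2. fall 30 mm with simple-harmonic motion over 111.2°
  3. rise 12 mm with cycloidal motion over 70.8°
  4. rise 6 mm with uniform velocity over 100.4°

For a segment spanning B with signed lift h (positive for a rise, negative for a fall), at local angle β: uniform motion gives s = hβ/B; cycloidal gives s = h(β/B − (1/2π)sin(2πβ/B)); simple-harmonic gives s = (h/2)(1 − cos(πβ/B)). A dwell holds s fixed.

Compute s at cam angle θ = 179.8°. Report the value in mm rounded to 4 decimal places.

seg 1 [0°–77.6°] uniform, h=30: full span → s += 30 → s = 30.0000
seg 2 [77.6°–188.8°] simple-harmonic, h=-30: θ=179.8° here. β=102.2, B=111.2. -30/2·(1 − cos(π·0.9191)) = -29.5177 → s = 0.4823

0.4823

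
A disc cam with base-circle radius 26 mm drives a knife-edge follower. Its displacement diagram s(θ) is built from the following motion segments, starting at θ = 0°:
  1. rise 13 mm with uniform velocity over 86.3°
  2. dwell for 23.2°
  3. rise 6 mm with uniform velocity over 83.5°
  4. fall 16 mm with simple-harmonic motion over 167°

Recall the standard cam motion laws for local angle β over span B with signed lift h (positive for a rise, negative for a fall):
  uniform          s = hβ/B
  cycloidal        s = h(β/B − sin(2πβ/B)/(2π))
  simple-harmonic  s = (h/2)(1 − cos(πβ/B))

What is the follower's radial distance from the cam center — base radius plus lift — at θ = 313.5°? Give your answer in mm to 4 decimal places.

seg 1 [0°–86.3°] uniform, h=13: full span → s += 13 → s = 13.0000
seg 2 [86.3°–109.5°] dwell: s stays 13.0000
seg 3 [109.5°–193°] uniform, h=6: full span → s += 6 → s = 19.0000
seg 4 [193°–360°] simple-harmonic, h=-16: θ=313.5° here. β=120.5, B=167. -16/2·(1 − cos(π·0.7216)) = -13.1295 → s = 5.8705
radial distance = base radius + s = 26 + 5.8705 = 31.8705

31.8705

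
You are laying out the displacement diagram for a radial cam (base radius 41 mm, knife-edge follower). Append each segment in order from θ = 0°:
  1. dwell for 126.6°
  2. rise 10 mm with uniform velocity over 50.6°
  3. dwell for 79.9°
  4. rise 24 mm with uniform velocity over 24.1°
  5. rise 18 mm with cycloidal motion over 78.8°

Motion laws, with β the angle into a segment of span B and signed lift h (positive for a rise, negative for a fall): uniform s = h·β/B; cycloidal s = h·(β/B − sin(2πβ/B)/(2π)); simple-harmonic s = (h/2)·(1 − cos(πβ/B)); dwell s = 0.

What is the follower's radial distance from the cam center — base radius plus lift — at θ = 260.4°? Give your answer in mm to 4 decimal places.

seg 1 [0°–126.6°] dwell: s stays 0.0000
seg 2 [126.6°–177.2°] uniform, h=10: full span → s += 10 → s = 10.0000
seg 3 [177.2°–257.1°] dwell: s stays 10.0000
seg 4 [257.1°–281.2°] uniform, h=24: θ=260.4° here. β=3.3, B=24.1. 24·3.3/24.1 = 3.2863 → s = 13.2863
radial distance = base radius + s = 41 + 13.2863 = 54.2863

54.2863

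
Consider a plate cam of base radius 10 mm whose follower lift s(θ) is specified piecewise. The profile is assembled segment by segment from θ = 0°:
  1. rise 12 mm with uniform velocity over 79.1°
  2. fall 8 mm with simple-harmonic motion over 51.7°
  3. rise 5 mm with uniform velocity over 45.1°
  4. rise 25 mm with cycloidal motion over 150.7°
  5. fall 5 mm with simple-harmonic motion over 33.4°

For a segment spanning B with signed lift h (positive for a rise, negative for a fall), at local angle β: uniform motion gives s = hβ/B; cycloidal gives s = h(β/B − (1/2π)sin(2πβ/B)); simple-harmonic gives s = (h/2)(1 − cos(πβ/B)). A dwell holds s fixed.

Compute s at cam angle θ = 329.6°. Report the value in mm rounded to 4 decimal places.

seg 1 [0°–79.1°] uniform, h=12: full span → s += 12 → s = 12.0000
seg 2 [79.1°–130.8°] simple-harmonic, h=-8: full span → s += -8 → s = 4.0000
seg 3 [130.8°–175.9°] uniform, h=5: full span → s += 5 → s = 9.0000
seg 4 [175.9°–326.6°] cycloidal, h=25: full span → s += 25 → s = 34.0000
seg 5 [326.6°–360°] simple-harmonic, h=-5: θ=329.6° here. β=3, B=33.4. -5/2·(1 − cos(π·0.0898)) = -0.0989 → s = 33.9011

33.9011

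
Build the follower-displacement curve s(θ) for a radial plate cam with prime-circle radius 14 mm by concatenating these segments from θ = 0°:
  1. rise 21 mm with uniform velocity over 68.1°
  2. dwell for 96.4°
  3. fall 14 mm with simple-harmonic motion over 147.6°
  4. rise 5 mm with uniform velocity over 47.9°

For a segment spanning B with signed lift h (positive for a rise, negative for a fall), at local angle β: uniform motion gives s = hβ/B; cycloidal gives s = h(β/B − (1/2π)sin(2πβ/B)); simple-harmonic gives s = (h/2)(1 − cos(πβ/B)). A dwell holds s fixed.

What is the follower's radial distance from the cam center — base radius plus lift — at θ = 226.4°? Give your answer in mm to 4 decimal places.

seg 1 [0°–68.1°] uniform, h=21: full span → s += 21 → s = 21.0000
seg 2 [68.1°–164.5°] dwell: s stays 21.0000
seg 3 [164.5°–312.1°] simple-harmonic, h=-14: θ=226.4° here. β=61.9, B=147.6. -14/2·(1 − cos(π·0.4194)) = -5.2459 → s = 15.7541
radial distance = base radius + s = 14 + 15.7541 = 29.7541

29.7541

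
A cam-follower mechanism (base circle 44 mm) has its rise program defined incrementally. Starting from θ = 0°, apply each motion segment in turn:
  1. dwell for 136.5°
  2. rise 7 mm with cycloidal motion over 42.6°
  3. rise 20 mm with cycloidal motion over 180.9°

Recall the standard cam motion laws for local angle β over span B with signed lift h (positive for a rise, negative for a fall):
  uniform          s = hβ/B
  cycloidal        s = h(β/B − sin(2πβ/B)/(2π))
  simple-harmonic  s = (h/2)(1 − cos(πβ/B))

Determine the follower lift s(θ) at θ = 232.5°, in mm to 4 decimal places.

seg 1 [0°–136.5°] dwell: s stays 0.0000
seg 2 [136.5°–179.1°] cycloidal, h=7: full span → s += 7 → s = 7.0000
seg 3 [179.1°–360°] cycloidal, h=20: θ=232.5° here. β=53.4, B=180.9. 20·(0.2952 − sin(2π·0.2952)/(2π)) = 2.8482 → s = 9.8482

9.8482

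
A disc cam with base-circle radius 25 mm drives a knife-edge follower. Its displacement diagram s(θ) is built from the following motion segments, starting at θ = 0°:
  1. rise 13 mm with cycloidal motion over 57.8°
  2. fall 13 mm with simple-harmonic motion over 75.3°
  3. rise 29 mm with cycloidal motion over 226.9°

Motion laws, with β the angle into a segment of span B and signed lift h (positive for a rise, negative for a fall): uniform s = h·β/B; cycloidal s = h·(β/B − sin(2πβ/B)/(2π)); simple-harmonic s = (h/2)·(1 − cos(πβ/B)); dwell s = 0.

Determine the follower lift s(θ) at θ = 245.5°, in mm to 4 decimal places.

seg 1 [0°–57.8°] cycloidal, h=13: full span → s += 13 → s = 13.0000
seg 2 [57.8°–133.1°] simple-harmonic, h=-13: full span → s += -13 → s = 0.0000
seg 3 [133.1°–360°] cycloidal, h=29: θ=245.5° here. β=112.4, B=226.9. 29·(0.4954 − sin(2π·0.4954)/(2π)) = 14.2316 → s = 14.2316

14.2316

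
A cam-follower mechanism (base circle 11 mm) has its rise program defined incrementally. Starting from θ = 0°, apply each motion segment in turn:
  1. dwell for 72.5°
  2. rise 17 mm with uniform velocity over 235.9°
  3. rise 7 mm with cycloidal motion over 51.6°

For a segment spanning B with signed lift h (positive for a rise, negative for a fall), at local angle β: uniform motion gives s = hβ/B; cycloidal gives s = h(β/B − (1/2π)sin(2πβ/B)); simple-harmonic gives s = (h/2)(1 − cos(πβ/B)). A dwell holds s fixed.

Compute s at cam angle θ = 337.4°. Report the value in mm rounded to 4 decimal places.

seg 1 [0°–72.5°] dwell: s stays 0.0000
seg 2 [72.5°–308.4°] uniform, h=17: full span → s += 17 → s = 17.0000
seg 3 [308.4°–360°] cycloidal, h=7: θ=337.4° here. β=29, B=51.6. 7·(0.5620 − sin(2π·0.5620)/(2π)) = 4.3573 → s = 21.3573

21.3573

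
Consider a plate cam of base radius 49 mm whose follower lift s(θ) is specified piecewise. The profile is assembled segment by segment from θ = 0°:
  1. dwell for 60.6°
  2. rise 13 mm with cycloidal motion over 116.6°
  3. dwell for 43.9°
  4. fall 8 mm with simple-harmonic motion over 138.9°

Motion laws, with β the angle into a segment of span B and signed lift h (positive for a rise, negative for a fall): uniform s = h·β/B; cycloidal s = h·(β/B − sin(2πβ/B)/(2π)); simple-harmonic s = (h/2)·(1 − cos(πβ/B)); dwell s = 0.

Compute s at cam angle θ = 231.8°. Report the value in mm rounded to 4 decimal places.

seg 1 [0°–60.6°] dwell: s stays 0.0000
seg 2 [60.6°–177.2°] cycloidal, h=13: full span → s += 13 → s = 13.0000
seg 3 [177.2°–221.1°] dwell: s stays 13.0000
seg 4 [221.1°–360°] simple-harmonic, h=-8: θ=231.8° here. β=10.7, B=138.9. -8/2·(1 − cos(π·0.0770)) = -0.1166 → s = 12.8834

12.8834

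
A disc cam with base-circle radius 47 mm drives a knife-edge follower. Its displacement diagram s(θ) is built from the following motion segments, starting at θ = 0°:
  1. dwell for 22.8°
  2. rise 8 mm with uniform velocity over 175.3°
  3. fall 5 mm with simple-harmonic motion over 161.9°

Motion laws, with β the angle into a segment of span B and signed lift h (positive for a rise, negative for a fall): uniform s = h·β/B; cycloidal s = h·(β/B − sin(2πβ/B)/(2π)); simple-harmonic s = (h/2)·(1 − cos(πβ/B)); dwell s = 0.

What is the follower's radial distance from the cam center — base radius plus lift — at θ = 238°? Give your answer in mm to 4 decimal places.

seg 1 [0°–22.8°] dwell: s stays 0.0000
seg 2 [22.8°–198.1°] uniform, h=8: full span → s += 8 → s = 8.0000
seg 3 [198.1°–360°] simple-harmonic, h=-5: θ=238° here. β=39.9, B=161.9. -5/2·(1 − cos(π·0.2464)) = -0.7126 → s = 7.2874
radial distance = base radius + s = 47 + 7.2874 = 54.2874

54.2874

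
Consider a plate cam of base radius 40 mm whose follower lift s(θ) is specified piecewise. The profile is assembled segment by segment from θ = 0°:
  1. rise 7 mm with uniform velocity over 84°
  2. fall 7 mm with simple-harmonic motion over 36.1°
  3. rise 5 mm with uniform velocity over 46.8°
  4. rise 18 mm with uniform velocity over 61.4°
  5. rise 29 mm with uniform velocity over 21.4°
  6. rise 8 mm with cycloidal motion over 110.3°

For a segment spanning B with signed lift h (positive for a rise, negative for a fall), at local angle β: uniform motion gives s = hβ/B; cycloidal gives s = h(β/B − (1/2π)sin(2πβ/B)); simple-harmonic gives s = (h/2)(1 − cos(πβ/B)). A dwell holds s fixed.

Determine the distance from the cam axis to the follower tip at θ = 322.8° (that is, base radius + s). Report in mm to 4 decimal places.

seg 1 [0°–84°] uniform, h=7: full span → s += 7 → s = 7.0000
seg 2 [84°–120.1°] simple-harmonic, h=-7: full span → s += -7 → s = 0.0000
seg 3 [120.1°–166.9°] uniform, h=5: full span → s += 5 → s = 5.0000
seg 4 [166.9°–228.3°] uniform, h=18: full span → s += 18 → s = 23.0000
seg 5 [228.3°–249.7°] uniform, h=29: full span → s += 29 → s = 52.0000
seg 6 [249.7°–360°] cycloidal, h=8: θ=322.8° here. β=73.1, B=110.3. 8·(0.6627 − sin(2π·0.6627)/(2π)) = 6.3885 → s = 58.3885
radial distance = base radius + s = 40 + 58.3885 = 98.3885

98.3885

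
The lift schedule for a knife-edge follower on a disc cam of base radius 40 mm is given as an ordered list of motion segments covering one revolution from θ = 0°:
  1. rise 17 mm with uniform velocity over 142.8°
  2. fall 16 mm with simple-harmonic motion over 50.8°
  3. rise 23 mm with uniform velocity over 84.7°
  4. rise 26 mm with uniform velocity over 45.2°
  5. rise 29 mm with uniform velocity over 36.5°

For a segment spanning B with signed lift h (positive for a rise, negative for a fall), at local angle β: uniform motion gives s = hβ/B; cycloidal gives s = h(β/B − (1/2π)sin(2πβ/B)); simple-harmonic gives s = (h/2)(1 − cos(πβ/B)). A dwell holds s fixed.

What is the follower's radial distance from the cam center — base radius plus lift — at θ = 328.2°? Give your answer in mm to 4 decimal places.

seg 1 [0°–142.8°] uniform, h=17: full span → s += 17 → s = 17.0000
seg 2 [142.8°–193.6°] simple-harmonic, h=-16: full span → s += -16 → s = 1.0000
seg 3 [193.6°–278.3°] uniform, h=23: full span → s += 23 → s = 24.0000
seg 4 [278.3°–323.5°] uniform, h=26: full span → s += 26 → s = 50.0000
seg 5 [323.5°–360°] uniform, h=29: θ=328.2° here. β=4.7, B=36.5. 29·4.7/36.5 = 3.7342 → s = 53.7342
radial distance = base radius + s = 40 + 53.7342 = 93.7342

93.7342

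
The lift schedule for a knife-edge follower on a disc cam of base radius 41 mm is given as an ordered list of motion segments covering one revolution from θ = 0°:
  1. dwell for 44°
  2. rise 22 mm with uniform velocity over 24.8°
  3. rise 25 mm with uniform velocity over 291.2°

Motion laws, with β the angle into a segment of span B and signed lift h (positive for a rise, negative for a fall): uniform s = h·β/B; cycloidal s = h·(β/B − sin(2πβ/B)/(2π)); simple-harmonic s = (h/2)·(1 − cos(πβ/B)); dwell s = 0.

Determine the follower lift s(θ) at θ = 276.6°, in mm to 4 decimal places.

seg 1 [0°–44°] dwell: s stays 0.0000
seg 2 [44°–68.8°] uniform, h=22: full span → s += 22 → s = 22.0000
seg 3 [68.8°–360°] uniform, h=25: θ=276.6° here. β=207.8, B=291.2. 25·207.8/291.2 = 17.8400 → s = 39.8400

39.8400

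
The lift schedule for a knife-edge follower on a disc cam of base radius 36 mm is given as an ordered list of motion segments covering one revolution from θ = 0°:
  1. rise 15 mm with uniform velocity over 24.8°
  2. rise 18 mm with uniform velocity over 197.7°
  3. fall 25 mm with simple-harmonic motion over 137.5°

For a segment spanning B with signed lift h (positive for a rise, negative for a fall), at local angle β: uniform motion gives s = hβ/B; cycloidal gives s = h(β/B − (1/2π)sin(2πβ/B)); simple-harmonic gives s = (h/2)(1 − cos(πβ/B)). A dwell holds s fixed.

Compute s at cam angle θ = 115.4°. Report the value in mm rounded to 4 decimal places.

seg 1 [0°–24.8°] uniform, h=15: full span → s += 15 → s = 15.0000
seg 2 [24.8°–222.5°] uniform, h=18: θ=115.4° here. β=90.6, B=197.7. 18·90.6/197.7 = 8.2489 → s = 23.2489

23.2489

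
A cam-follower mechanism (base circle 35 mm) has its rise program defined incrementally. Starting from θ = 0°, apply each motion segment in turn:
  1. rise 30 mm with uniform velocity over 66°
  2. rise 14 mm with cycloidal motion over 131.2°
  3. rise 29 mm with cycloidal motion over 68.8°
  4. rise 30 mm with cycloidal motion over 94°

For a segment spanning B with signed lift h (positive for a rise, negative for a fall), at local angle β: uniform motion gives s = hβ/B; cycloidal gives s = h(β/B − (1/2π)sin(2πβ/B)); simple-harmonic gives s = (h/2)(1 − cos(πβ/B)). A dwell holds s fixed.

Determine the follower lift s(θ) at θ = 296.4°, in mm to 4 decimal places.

seg 1 [0°–66°] uniform, h=30: full span → s += 30 → s = 30.0000
seg 2 [66°–197.2°] cycloidal, h=14: full span → s += 14 → s = 44.0000
seg 3 [197.2°–266°] cycloidal, h=29: full span → s += 29 → s = 73.0000
seg 4 [266°–360°] cycloidal, h=30: θ=296.4° here. β=30.4, B=94. 30·(0.3234 − sin(2π·0.3234)/(2π)) = 5.4264 → s = 78.4264

78.4264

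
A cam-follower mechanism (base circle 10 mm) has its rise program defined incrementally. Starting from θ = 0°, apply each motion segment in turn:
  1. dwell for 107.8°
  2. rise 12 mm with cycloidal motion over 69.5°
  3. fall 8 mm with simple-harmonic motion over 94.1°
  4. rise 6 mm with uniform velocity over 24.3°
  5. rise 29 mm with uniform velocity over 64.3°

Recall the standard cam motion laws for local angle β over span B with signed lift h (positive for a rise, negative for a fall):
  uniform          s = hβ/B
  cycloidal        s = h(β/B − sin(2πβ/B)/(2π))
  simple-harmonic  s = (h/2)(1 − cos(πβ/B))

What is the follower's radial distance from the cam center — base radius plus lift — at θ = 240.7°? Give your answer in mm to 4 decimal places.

seg 1 [0°–107.8°] dwell: s stays 0.0000
seg 2 [107.8°–177.3°] cycloidal, h=12: full span → s += 12 → s = 12.0000
seg 3 [177.3°–271.4°] simple-harmonic, h=-8: θ=240.7° here. β=63.4, B=94.1. -8/2·(1 − cos(π·0.6738)) = -6.0766 → s = 5.9234
radial distance = base radius + s = 10 + 5.9234 = 15.9234

15.9234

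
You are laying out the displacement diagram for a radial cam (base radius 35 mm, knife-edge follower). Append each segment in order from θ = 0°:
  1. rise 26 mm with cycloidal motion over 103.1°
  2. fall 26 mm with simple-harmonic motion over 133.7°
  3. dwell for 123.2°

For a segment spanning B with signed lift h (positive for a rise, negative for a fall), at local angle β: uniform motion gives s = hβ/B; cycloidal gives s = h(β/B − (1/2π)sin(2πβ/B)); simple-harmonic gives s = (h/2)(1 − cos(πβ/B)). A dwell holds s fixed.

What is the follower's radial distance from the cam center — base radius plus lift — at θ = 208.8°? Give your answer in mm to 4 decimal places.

seg 1 [0°–103.1°] cycloidal, h=26: full span → s += 26 → s = 26.0000
seg 2 [103.1°–236.8°] simple-harmonic, h=-26: θ=208.8° here. β=105.7, B=133.7. -26/2·(1 − cos(π·0.7906)) = -23.2864 → s = 2.7136
radial distance = base radius + s = 35 + 2.7136 = 37.7136

37.7136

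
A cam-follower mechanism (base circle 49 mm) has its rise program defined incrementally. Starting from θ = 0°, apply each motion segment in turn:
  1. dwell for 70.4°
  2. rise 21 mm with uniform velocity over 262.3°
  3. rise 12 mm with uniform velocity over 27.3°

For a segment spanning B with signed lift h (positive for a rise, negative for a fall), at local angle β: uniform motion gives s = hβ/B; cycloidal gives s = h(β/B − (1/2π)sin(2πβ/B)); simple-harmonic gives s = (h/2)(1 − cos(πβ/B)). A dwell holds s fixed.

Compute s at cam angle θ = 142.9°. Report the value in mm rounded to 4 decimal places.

seg 1 [0°–70.4°] dwell: s stays 0.0000
seg 2 [70.4°–332.7°] uniform, h=21: θ=142.9° here. β=72.5, B=262.3. 21·72.5/262.3 = 5.8044 → s = 5.8044

5.8044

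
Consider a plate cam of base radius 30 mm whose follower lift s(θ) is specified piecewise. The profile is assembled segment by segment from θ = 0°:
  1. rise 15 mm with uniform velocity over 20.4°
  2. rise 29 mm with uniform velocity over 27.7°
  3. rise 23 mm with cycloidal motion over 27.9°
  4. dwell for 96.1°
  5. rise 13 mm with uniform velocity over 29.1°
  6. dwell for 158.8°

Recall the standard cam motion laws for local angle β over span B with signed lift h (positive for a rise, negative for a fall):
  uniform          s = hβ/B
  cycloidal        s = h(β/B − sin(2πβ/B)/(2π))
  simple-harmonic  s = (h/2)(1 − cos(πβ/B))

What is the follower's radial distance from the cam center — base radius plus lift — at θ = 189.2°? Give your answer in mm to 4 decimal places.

seg 1 [0°–20.4°] uniform, h=15: full span → s += 15 → s = 15.0000
seg 2 [20.4°–48.1°] uniform, h=29: full span → s += 29 → s = 44.0000
seg 3 [48.1°–76°] cycloidal, h=23: full span → s += 23 → s = 67.0000
seg 4 [76°–172.1°] dwell: s stays 67.0000
seg 5 [172.1°–201.2°] uniform, h=13: θ=189.2° here. β=17.1, B=29.1. 13·17.1/29.1 = 7.6392 → s = 74.6392
radial distance = base radius + s = 30 + 74.6392 = 104.6392

104.6392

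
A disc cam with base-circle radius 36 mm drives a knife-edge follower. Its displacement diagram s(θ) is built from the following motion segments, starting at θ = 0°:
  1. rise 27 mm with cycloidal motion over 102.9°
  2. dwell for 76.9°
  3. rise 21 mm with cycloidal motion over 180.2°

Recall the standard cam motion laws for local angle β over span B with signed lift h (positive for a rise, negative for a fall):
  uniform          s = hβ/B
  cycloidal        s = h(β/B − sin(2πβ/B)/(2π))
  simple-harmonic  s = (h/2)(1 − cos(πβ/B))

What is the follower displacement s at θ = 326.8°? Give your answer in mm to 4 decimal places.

seg 1 [0°–102.9°] cycloidal, h=27: full span → s += 27 → s = 27.0000
seg 2 [102.9°–179.8°] dwell: s stays 27.0000
seg 3 [179.8°–360°] cycloidal, h=21: θ=326.8° here. β=147, B=180.2. 21·(0.8158 − sin(2π·0.8158)/(2π)) = 20.1920 → s = 47.1920

47.1920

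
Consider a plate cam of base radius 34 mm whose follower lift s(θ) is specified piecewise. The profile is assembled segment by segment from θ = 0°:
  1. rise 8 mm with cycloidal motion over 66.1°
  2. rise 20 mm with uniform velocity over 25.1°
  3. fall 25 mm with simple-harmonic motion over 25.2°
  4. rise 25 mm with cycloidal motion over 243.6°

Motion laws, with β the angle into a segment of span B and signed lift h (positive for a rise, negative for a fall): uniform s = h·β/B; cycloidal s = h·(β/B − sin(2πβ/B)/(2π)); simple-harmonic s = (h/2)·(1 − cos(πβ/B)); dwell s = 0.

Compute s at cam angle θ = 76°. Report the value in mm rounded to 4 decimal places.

seg 1 [0°–66.1°] cycloidal, h=8: full span → s += 8 → s = 8.0000
seg 2 [66.1°–91.2°] uniform, h=20: θ=76° here. β=9.9, B=25.1. 20·9.9/25.1 = 7.8884 → s = 15.8884

15.8884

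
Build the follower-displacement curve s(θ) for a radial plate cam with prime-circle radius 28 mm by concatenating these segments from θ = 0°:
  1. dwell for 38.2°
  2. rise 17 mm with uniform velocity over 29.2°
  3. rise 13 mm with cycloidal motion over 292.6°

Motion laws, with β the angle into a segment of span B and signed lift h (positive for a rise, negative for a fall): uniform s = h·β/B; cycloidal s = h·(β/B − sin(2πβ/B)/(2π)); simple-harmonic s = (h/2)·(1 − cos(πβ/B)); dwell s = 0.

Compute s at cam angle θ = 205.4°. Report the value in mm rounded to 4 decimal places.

seg 1 [0°–38.2°] dwell: s stays 0.0000
seg 2 [38.2°–67.4°] uniform, h=17: full span → s += 17 → s = 17.0000
seg 3 [67.4°–360°] cycloidal, h=13: θ=205.4° here. β=138, B=292.6. 13·(0.4716 − sin(2π·0.4716)/(2π)) = 5.7644 → s = 22.7644

22.7644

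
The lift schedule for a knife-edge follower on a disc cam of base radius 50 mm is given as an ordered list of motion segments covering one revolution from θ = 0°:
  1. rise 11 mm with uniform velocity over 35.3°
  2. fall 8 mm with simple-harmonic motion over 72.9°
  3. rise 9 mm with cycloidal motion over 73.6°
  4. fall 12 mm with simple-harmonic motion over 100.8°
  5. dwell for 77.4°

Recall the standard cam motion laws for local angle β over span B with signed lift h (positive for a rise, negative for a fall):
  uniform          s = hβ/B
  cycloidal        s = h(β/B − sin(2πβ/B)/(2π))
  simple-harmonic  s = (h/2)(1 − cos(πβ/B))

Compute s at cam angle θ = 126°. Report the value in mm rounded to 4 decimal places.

seg 1 [0°–35.3°] uniform, h=11: full span → s += 11 → s = 11.0000
seg 2 [35.3°–108.2°] simple-harmonic, h=-8: full span → s += -8 → s = 3.0000
seg 3 [108.2°–181.8°] cycloidal, h=9: θ=126° here. β=17.8, B=73.6. 9·(0.2418 − sin(2π·0.2418)/(2π)) = 0.7461 → s = 3.7461

3.7461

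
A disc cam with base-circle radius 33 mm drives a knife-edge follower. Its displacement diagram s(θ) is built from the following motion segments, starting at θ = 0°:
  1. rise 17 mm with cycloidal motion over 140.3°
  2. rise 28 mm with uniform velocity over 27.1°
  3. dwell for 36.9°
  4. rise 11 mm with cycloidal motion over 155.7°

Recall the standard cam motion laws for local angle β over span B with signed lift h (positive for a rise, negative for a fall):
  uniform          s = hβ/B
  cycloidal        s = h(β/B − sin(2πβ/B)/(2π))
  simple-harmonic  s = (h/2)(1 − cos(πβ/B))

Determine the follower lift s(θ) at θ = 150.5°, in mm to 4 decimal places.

seg 1 [0°–140.3°] cycloidal, h=17: full span → s += 17 → s = 17.0000
seg 2 [140.3°–167.4°] uniform, h=28: θ=150.5° here. β=10.2, B=27.1. 28·10.2/27.1 = 10.5387 → s = 27.5387

27.5387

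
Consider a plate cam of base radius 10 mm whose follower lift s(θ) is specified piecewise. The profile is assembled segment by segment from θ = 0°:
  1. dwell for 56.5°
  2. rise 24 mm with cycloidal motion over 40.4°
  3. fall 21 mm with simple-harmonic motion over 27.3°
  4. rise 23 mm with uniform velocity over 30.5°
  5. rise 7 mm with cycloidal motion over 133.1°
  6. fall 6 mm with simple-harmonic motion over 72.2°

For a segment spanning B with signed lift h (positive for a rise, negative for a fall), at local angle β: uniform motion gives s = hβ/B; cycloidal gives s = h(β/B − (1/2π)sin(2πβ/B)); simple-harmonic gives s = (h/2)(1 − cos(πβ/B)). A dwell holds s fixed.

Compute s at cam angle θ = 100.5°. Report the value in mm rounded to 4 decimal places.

seg 1 [0°–56.5°] dwell: s stays 0.0000
seg 2 [56.5°–96.9°] cycloidal, h=24: full span → s += 24 → s = 24.0000
seg 3 [96.9°–124.2°] simple-harmonic, h=-21: θ=100.5° here. β=3.6, B=27.3. -21/2·(1 − cos(π·0.1319)) = -0.8882 → s = 23.1118

23.1118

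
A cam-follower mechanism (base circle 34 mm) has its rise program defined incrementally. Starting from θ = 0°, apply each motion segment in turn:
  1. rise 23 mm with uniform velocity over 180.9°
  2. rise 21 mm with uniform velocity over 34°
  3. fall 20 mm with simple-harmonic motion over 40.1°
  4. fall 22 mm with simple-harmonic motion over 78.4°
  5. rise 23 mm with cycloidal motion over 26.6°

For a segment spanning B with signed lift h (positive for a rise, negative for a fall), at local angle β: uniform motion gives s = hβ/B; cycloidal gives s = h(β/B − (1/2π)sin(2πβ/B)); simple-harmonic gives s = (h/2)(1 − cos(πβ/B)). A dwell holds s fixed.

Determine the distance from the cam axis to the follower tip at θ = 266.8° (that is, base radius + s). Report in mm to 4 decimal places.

seg 1 [0°–180.9°] uniform, h=23: full span → s += 23 → s = 23.0000
seg 2 [180.9°–214.9°] uniform, h=21: full span → s += 21 → s = 44.0000
seg 3 [214.9°–255°] simple-harmonic, h=-20: full span → s += -20 → s = 24.0000
seg 4 [255°–333.4°] simple-harmonic, h=-22: θ=266.8° here. β=11.8, B=78.4. -22/2·(1 − cos(π·0.1505)) = -1.2069 → s = 22.7931
radial distance = base radius + s = 34 + 22.7931 = 56.7931

56.7931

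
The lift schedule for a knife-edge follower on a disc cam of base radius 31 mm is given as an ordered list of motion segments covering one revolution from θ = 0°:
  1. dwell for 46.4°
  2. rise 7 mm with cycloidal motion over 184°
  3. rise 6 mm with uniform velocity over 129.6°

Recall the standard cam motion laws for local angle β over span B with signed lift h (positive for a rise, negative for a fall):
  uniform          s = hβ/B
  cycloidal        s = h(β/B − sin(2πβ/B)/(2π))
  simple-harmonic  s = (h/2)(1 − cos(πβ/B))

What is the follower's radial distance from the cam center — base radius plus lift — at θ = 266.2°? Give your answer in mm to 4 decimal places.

seg 1 [0°–46.4°] dwell: s stays 0.0000
seg 2 [46.4°–230.4°] cycloidal, h=7: full span → s += 7 → s = 7.0000
seg 3 [230.4°–360°] uniform, h=6: θ=266.2° here. β=35.8, B=129.6. 6·35.8/129.6 = 1.6574 → s = 8.6574
radial distance = base radius + s = 31 + 8.6574 = 39.6574

39.6574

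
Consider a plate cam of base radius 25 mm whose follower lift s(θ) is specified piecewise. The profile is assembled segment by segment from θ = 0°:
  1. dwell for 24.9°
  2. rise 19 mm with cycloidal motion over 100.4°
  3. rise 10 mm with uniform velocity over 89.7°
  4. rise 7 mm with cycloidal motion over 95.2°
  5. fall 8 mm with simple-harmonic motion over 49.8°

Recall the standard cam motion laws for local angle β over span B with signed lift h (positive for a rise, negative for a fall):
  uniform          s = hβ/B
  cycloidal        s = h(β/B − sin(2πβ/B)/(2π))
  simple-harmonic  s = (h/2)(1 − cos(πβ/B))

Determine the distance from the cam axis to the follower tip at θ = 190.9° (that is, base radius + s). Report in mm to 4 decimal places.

seg 1 [0°–24.9°] dwell: s stays 0.0000
seg 2 [24.9°–125.3°] cycloidal, h=19: full span → s += 19 → s = 19.0000
seg 3 [125.3°–215°] uniform, h=10: θ=190.9° here. β=65.6, B=89.7. 10·65.6/89.7 = 7.3133 → s = 26.3133
radial distance = base radius + s = 25 + 26.3133 = 51.3133

51.3133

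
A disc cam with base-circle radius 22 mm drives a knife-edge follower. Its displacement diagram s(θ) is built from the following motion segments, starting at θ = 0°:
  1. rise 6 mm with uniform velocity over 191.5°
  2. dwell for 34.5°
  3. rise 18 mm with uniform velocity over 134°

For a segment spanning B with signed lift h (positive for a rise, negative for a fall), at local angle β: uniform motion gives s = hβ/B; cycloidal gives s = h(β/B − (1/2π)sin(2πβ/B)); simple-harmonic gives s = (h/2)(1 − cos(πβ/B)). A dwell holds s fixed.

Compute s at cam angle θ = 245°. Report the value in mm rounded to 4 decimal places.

seg 1 [0°–191.5°] uniform, h=6: full span → s += 6 → s = 6.0000
seg 2 [191.5°–226°] dwell: s stays 6.0000
seg 3 [226°–360°] uniform, h=18: θ=245° here. β=19, B=134. 18·19/134 = 2.5522 → s = 8.5522

8.5522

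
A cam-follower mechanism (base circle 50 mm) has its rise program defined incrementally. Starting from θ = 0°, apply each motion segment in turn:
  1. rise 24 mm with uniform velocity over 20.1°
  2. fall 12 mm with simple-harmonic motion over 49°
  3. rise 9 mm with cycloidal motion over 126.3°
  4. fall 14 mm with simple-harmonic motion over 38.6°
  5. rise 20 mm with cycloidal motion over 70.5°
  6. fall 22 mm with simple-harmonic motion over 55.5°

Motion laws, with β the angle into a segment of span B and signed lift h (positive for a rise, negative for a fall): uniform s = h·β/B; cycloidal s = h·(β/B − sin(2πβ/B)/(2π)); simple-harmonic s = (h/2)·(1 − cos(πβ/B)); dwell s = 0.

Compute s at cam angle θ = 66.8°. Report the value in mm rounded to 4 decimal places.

seg 1 [0°–20.1°] uniform, h=24: full span → s += 24 → s = 24.0000
seg 2 [20.1°–69.1°] simple-harmonic, h=-12: θ=66.8° here. β=46.7, B=49. -12/2·(1 − cos(π·0.9531)) = -11.9349 → s = 12.0651

12.0651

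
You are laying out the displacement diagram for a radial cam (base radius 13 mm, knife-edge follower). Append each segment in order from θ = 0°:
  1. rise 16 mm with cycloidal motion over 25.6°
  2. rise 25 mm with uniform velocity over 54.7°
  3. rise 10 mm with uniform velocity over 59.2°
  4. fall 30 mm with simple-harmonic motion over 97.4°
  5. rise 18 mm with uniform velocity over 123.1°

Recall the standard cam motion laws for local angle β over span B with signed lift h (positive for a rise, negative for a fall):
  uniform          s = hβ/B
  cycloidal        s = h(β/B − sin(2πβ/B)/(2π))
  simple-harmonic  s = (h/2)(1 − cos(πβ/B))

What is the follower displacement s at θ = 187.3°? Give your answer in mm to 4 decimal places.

seg 1 [0°–25.6°] cycloidal, h=16: full span → s += 16 → s = 16.0000
seg 2 [25.6°–80.3°] uniform, h=25: full span → s += 25 → s = 41.0000
seg 3 [80.3°–139.5°] uniform, h=10: full span → s += 10 → s = 51.0000
seg 4 [139.5°–236.9°] simple-harmonic, h=-30: θ=187.3° here. β=47.8, B=97.4. -30/2·(1 − cos(π·0.4908)) = -14.5646 → s = 36.4354

36.4354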